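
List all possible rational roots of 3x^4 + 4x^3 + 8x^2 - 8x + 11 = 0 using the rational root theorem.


Rational root theorem: possible roots are ±p/q where:
  p divides the constant term (11): p ∈ {1, 11}
  q divides the leading coefficient (3): q ∈ {1, 3}

All possible rational roots: -11, -11/3, -1, -1/3, 1/3, 1, 11/3, 11

-11, -11/3, -1, -1/3, 1/3, 1, 11/3, 11


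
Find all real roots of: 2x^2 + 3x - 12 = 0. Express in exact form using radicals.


Using the quadratic formula: x = (-b ± sqrt(b^2 - 4ac)) / (2a)
Here a = 2, b = 3, c = -12
Discriminant = b^2 - 4ac = 3^2 - 4(2)(-12) = 9 + 96 = 105
Since discriminant = 105 > 0, there are two real roots.
x = (-3 ± sqrt(105)) / 4
Numerically: x ≈ 1.8117 or x ≈ -3.3117

x = (-3 + sqrt(105)) / 4 or x = (-3 - sqrt(105)) / 4


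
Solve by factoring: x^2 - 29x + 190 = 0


We need two numbers that multiply to 190 and add to -29.
Those numbers are -19 and -10 (since (-19) * (-10) = 190 and (-19) + (-10) = -29).
So x^2 - 29x + 190 = (x - 19)(x - 10) = 0
Setting each factor to zero: x = 19 or x = 10

x = 10, x = 19


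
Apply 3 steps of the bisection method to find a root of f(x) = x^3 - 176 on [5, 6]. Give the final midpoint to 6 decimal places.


f(x) = x^3 - 176
f(5) = -51 < 0
f(6) = 40 > 0

Step 1: midpoint = (5.000000 + 6.000000)/2 = 5.500000
  f(5.500000) = -9.625000
  f(mid) < 0, so root is in [5.500000, 6.000000]

Step 2: midpoint = (5.500000 + 6.000000)/2 = 5.750000
  f(5.750000) = 14.109375
  f(mid) > 0, so root is in [5.500000, 5.750000]

Step 3: midpoint = (5.500000 + 5.750000)/2 = 5.625000
  f(5.625000) = 1.978516
  f(mid) > 0, so root is in [5.500000, 5.625000]

midpoint = 5.625000


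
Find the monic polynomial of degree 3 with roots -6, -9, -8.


A monic polynomial with roots -6, -9, -8 is:
p(x) = (x + 6)(x + 9)(x + 8)
After multiplying by (x + 6): x + 6
After multiplying by (x + 9): x^2 + 15x + 54
After multiplying by (x + 8): x^3 + 23x^2 + 174x + 432

x^3 + 23x^2 + 174x + 432


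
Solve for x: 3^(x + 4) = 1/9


Express both sides with the same base.
1/9 = 3^(-2)
Since the bases match, equate exponents: x + 4 = -2
So x = -2 - (4) = -6

x = -6


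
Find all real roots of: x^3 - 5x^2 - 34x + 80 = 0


Let p(x) = x^3 - 5x^2 - 34x + 80. By the rational root theorem (leading coefficient 1), any rational root is an integer divisor of 80: try ±1, ±2, ... in turn.
Test x = 1: value = 42 ≠ 0.
Test x = -1: value = 108 ≠ 0.
Test x = 2: value = 0 ✓, so (x - 2) is a factor.
Synthetic division by (x - 2): bring down 1; 1(2) - 5 = -3; (-3)(2) - 34 = -40; (-40)(2) + 80 = 0 → quotient x^2 - 3x - 40, remainder 0.
Solve the quadratic x^2 - 3x - 40 = 0: discriminant = (-3)^2 - 4(1)(-40) = 9 + 160 = 169.
sqrt(169) = 13, so x = (3 ± 13)/2: x = 8 or x = -5.

x = -5, x = 2, x = 8


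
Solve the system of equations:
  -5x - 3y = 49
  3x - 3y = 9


Using Cramer's rule:
Determinant D = (-5)(-3) - (3)(-3) = 15 + 9 = 24
Dx = (49)(-3) - (9)(-3) = -147 + 27 = -120
Dy = (-5)(9) - (3)(49) = -45 - 147 = -192
x = Dx/D = -120/24 = -5
y = Dy/D = -192/24 = -8

x = -5, y = -8


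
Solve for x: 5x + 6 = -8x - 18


Starting with: 5x + 6 = -8x - 18
Move all x terms to left: (5 + 8)x = -18 - 6
Simplify: 13x = -24
Divide both sides by 13: x = -24/13

x = -24/13


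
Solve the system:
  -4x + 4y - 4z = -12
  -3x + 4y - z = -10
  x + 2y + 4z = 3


Using Cramer's rule. Expand each determinant along the first row.
D  = (-4)*[4*4 - (-1)*2] - 4*[(-3)*4 - (-1)*1] + (-4)*[(-3)*2 - 4*1]
  = (-4)*(18) - 4*(-11) + (-4)*(-10) = 12
Dx = (-12)*[4*4 - (-1)*2] - 4*[(-10)*4 - (-1)*3] + (-4)*[(-10)*2 - 4*3]
  = (-12)*(18) - 4*(-37) + (-4)*(-32) = 60
Dy = (-4)*[(-10)*4 - (-1)*3] - (-12)*[(-3)*4 - (-1)*1] + (-4)*[(-3)*3 - (-10)*1]
  = (-4)*(-37) - (-12)*(-11) + (-4)*(1) = 12
Dz = (-4)*[4*3 - (-10)*2] - 4*[(-3)*3 - (-10)*1] + (-12)*[(-3)*2 - 4*1]
  = (-4)*(32) - 4*(1) + (-12)*(-10) = -12
x = Dx/D = 60/12 = 5, y = Dy/D = 12/12 = 1, z = Dz/D = -12/12 = -1
Check eq1: (-4)(5) + (4)(1) + (-4)(-1) = -12 = -12 ✓
Check eq2: (-3)(5) + (4)(1) + (-1)(-1) = -10 = -10 ✓
Check eq3: (1)(5) + (2)(1) + (4)(-1) = 3 = 3 ✓

x = 5, y = 1, z = -1


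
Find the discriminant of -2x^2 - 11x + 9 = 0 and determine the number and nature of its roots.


For ax^2 + bx + c = 0, discriminant D = b^2 - 4ac
Here a = -2, b = -11, c = 9
D = (-11)^2 - 4(-2)(9) = 121 + 72 = 193

D = 193 > 0 but not a perfect square
The equation has 2 distinct real irrational roots.

Discriminant = 193, 2 distinct real irrational roots


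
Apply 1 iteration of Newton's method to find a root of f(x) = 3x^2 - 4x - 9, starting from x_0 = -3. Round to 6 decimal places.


Newton's method: x_(n+1) = x_n - f(x_n)/f'(x_n)
f(x) = 3x^2 - 4x - 9
f'(x) = 6x - 4

Iteration 1:
  f(-3.000000) = 30.000000
  f'(-3.000000) = -22.000000
  x_1 = -3.000000 - (30.000000)/(-22.000000) = -1.636364

x_1 = -1.636364


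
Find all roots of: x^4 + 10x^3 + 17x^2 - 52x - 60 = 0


Let p(x) = x^4 + 10x^3 + 17x^2 - 52x - 60. By the rational root theorem (leading coefficient 1), any rational root is an integer divisor of 60: try ±1, ±2, ... in turn.
Test x = 1: value = -84 ≠ 0.
Test x = -1: value = 0 ✓, so (x + 1) is a factor.
Synthetic division by (x + 1): bring down 1; 1(-1) + 10 = 9; 9(-1) + 17 = 8; 8(-1) - 52 = -60; (-60)(-1) - 60 = 0 → quotient x^3 + 9x^2 + 8x - 60, remainder 0.
Continue with the quotient x^3 + 9x^2 + 8x - 60 (candidates must divide 60; re-test x = -1 first in case it repeats).
Test x = -1: value = -60 ≠ 0.
Test x = 2: value = 0 ✓, so (x - 2) is a factor.
Synthetic division by (x - 2): bring down 1; 1(2) + 9 = 11; 11(2) + 8 = 30; 30(2) - 60 = 0 → quotient x^2 + 11x + 30, remainder 0.
Solve the quadratic x^2 + 11x + 30 = 0: discriminant = 11^2 - 4(1)(30) = 121 - 120 = 1.
sqrt(1) = 1, so x = (-11 ± 1)/2: x = -5 or x = -6.
Collecting all roots found:

x = -6, x = -5, x = -1, x = 2


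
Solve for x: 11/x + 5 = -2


Subtract 5 from both sides: 11/x = -7
Multiply both sides by x: 11 = -7 * x
Divide by -7: x = -11/7

x = -11/7


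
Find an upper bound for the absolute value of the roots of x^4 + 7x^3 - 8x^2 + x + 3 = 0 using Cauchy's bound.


Cauchy's bound: all roots r satisfy |r| <= 1 + max(|a_i/a_n|) for i = 0,...,n-1
where a_n is the leading coefficient.

Coefficients: [1, 7, -8, 1, 3]
Leading coefficient a_n = 1
Ratios |a_i/a_n|: 7, 8, 1, 3
Maximum ratio: 8
Cauchy's bound: |r| <= 1 + 8 = 9

Upper bound = 9


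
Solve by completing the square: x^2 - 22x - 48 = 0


Start: x^2 - 22x - 48 = 0
Move constant: x^2 - 22x = 48
Half of -22 is -11, squared is 121
Add 121 to both sides: x^2 - 22x + 121 = 169
(x - 11)^2 = 169
x - 11 = ±13
x = 11 + 13 = 24 or x = 11 - 13 = -2

x = -2, x = 24


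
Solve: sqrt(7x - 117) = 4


Square both sides: 7x - 117 = 4^2 = 16
7x = 16 + 117 = 133
x = 19
Check: sqrt(7*19 - 117) = sqrt(16) = 4 ✓

x = 19


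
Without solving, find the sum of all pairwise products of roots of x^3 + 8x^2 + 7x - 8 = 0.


By Vieta's formulas for x^3 + bx^2 + cx + d = 0:
  r1 + r2 + r3 = -b/a = -8
  r1*r2 + r1*r3 + r2*r3 = c/a = 7
  r1*r2*r3 = -d/a = 8


Sum of pairwise products = 7


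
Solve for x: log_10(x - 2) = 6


Convert to exponential form: x - 2 = 10^6 = 1000000
x = 1000000 + 2 = 1000002
Check: log_10(1000002 - 2) = log_10(1000000) = log_10(1000000) = 6 ✓

x = 1000002


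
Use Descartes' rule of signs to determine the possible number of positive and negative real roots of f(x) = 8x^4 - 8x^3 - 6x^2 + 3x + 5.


Descartes' rule of signs:

For positive roots, count sign changes in f(x) = 8x^4 - 8x^3 - 6x^2 + 3x + 5:
Signs of coefficients: +, -, -, +, +
Number of sign changes: 2
Possible positive real roots: 2, 0

For negative roots, examine f(-x) = 8x^4 + 8x^3 - 6x^2 - 3x + 5:
Signs of coefficients: +, +, -, -, +
Number of sign changes: 2
Possible negative real roots: 2, 0

Positive roots: 2 or 0; Negative roots: 2 or 0


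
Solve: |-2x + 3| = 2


An absolute value equation |expr| = 2 gives two cases:
Case 1: -2x + 3 = 2
  -2x = -1, so x = 1/2
Case 2: -2x + 3 = -2
  -2x = -5, so x = 5/2

x = 1/2, x = 5/2


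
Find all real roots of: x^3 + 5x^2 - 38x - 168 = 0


Let p(x) = x^3 + 5x^2 - 38x - 168. By the rational root theorem (leading coefficient 1), any rational root is an integer divisor of 168: try ±1, ±2, ... in turn.
Test x = 1: value = -200 ≠ 0.
Test x = -1: value = -126 ≠ 0.
Test x = 2: value = -216 ≠ 0.
Test x = -2: value = -80 ≠ 0.
Test x = 3: value = -210 ≠ 0.
Test x = -3: value = -36 ≠ 0.
Test x = 4: value = -176 ≠ 0.
Test x = -4: value = 0 ✓, so (x + 4) is a factor.
Synthetic division by (x + 4): bring down 1; 1(-4) + 5 = 1; 1(-4) - 38 = -42; (-42)(-4) - 168 = 0 → quotient x^2 + x - 42, remainder 0.
Solve the quadratic x^2 + x - 42 = 0: discriminant = 1^2 - 4(1)(-42) = 1 + 168 = 169.
sqrt(169) = 13, so x = (-1 ± 13)/2: x = 6 or x = -7.

x = -7, x = -4, x = 6


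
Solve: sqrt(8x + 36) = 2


Square both sides: 8x + 36 = 2^2 = 4
8x = 4 - 36 = -32
x = -4
Check: sqrt(8*(-4) + 36) = sqrt(4) = 2 ✓

x = -4


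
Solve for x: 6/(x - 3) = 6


Multiply both sides by (x - 3): 6 = 6(x - 3)
Distribute: 6 = 6x - 18
6x = 6 + 18 = 24
x = 4

x = 4


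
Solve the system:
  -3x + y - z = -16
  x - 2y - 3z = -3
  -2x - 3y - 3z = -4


Using Cramer's rule. Expand each determinant along the first row.
D  = (-3)*[(-2)*(-3) - (-3)*(-3)] - 1*[1*(-3) - (-3)*(-2)] + (-1)*[1*(-3) - (-2)*(-2)]
  = (-3)*(-3) - 1*(-9) + (-1)*(-7) = 25
Dx = (-16)*[(-2)*(-3) - (-3)*(-3)] - 1*[(-3)*(-3) - (-3)*(-4)] + (-1)*[(-3)*(-3) - (-2)*(-4)]
  = (-16)*(-3) - 1*(-3) + (-1)*(1) = 50
Dy = (-3)*[(-3)*(-3) - (-3)*(-4)] - (-16)*[1*(-3) - (-3)*(-2)] + (-1)*[1*(-4) - (-3)*(-2)]
  = (-3)*(-3) - (-16)*(-9) + (-1)*(-10) = -125
Dz = (-3)*[(-2)*(-4) - (-3)*(-3)] - 1*[1*(-4) - (-3)*(-2)] + (-16)*[1*(-3) - (-2)*(-2)]
  = (-3)*(-1) - 1*(-10) + (-16)*(-7) = 125
x = Dx/D = 50/25 = 2, y = Dy/D = -125/25 = -5, z = Dz/D = 125/25 = 5
Check eq1: (-3)(2) + (1)(-5) + (-1)(5) = -16 = -16 ✓
Check eq2: (1)(2) + (-2)(-5) + (-3)(5) = -3 = -3 ✓
Check eq3: (-2)(2) + (-3)(-5) + (-3)(5) = -4 = -4 ✓

x = 2, y = -5, z = 5


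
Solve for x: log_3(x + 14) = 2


Convert to exponential form: x + 14 = 3^2 = 9
x = 9 - 14 = -5
Check: log_3(-5 + 14) = log_3(9) = log_3(9) = 2 ✓

x = -5


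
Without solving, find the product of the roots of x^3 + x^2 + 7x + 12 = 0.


By Vieta's formulas for x^3 + bx^2 + cx + d = 0:
  r1 + r2 + r3 = -b/a = -1
  r1*r2 + r1*r3 + r2*r3 = c/a = 7
  r1*r2*r3 = -d/a = -12


Product = -12


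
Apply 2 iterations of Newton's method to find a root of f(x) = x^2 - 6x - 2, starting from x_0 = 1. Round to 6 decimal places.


Newton's method: x_(n+1) = x_n - f(x_n)/f'(x_n)
f(x) = x^2 - 6x - 2
f'(x) = 2x - 6

Iteration 1:
  f(1.000000) = -7.000000
  f'(1.000000) = -4.000000
  x_1 = 1.000000 - (-7.000000)/(-4.000000) = -0.750000

Iteration 2:
  f(-0.750000) = 3.062500
  f'(-0.750000) = -7.500000
  x_2 = -0.750000 - (3.062500)/(-7.500000) = -0.341667

x_2 = -0.341667


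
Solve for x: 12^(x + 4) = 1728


Express both sides with the same base.
1728 = 12^3
Since the bases match, equate exponents: x + 4 = 3
So x = 3 - (4) = -1

x = -1


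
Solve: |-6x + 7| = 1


An absolute value equation |expr| = 1 gives two cases:
Case 1: -6x + 7 = 1
  -6x = -6, so x = 1
Case 2: -6x + 7 = -1
  -6x = -8, so x = 4/3

x = 1, x = 4/3


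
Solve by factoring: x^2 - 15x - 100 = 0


We need two numbers that multiply to -100 and add to -15.
Those numbers are -20 and 5 (since (-20) * 5 = -100 and (-20) + 5 = -15).
So x^2 - 15x - 100 = (x - 20)(x + 5) = 0
Setting each factor to zero: x = 20 or x = -5

x = -5, x = 20


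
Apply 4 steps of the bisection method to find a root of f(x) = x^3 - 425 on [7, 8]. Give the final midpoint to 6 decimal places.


f(x) = x^3 - 425
f(7) = -82 < 0
f(8) = 87 > 0

Step 1: midpoint = (7.000000 + 8.000000)/2 = 7.500000
  f(7.500000) = -3.125000
  f(mid) < 0, so root is in [7.500000, 8.000000]

Step 2: midpoint = (7.500000 + 8.000000)/2 = 7.750000
  f(7.750000) = 40.484375
  f(mid) > 0, so root is in [7.500000, 7.750000]

Step 3: midpoint = (7.500000 + 7.750000)/2 = 7.625000
  f(7.625000) = 18.322266
  f(mid) > 0, so root is in [7.500000, 7.625000]

Step 4: midpoint = (7.500000 + 7.625000)/2 = 7.562500
  f(7.562500) = 7.510010
  f(mid) > 0, so root is in [7.500000, 7.562500]

midpoint = 7.562500


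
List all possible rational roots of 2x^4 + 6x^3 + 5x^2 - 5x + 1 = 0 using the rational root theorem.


Rational root theorem: possible roots are ±p/q where:
  p divides the constant term (1): p ∈ {1}
  q divides the leading coefficient (2): q ∈ {1, 2}

All possible rational roots: -1, -1/2, 1/2, 1

-1, -1/2, 1/2, 1


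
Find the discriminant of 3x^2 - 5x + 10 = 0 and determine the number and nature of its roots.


For ax^2 + bx + c = 0, discriminant D = b^2 - 4ac
Here a = 3, b = -5, c = 10
D = (-5)^2 - 4(3)(10) = 25 - 120 = -95

D = -95 < 0
The equation has no real roots (2 complex conjugate roots).

Discriminant = -95, no real roots (2 complex conjugate roots)


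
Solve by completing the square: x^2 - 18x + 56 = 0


Start: x^2 - 18x + 56 = 0
Move constant: x^2 - 18x = -56
Half of -18 is -9, squared is 81
Add 81 to both sides: x^2 - 18x + 81 = 25
(x - 9)^2 = 25
x - 9 = ±5
x = 9 + 5 = 14 or x = 9 - 5 = 4

x = 4, x = 14


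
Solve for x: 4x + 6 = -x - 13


Starting with: 4x + 6 = -x - 13
Move all x terms to left: (4 + 1)x = -13 - 6
Simplify: 5x = -19
Divide both sides by 5: x = -19/5

x = -19/5


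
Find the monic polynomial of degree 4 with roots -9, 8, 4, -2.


A monic polynomial with roots -9, 8, 4, -2 is:
p(x) = (x + 9)(x - 8)(x - 4)(x + 2)
After multiplying by (x + 9): x + 9
After multiplying by (x - 8): x^2 + x - 72
After multiplying by (x - 4): x^3 - 3x^2 - 76x + 288
After multiplying by (x + 2): x^4 - x^3 - 82x^2 + 136x + 576

x^4 - x^3 - 82x^2 + 136x + 576


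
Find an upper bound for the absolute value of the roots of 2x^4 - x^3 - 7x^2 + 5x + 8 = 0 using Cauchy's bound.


Cauchy's bound: all roots r satisfy |r| <= 1 + max(|a_i/a_n|) for i = 0,...,n-1
where a_n is the leading coefficient.

Coefficients: [2, -1, -7, 5, 8]
Leading coefficient a_n = 2
Ratios |a_i/a_n|: 1/2, 7/2, 5/2, 4
Maximum ratio: 4
Cauchy's bound: |r| <= 1 + 4 = 5

Upper bound = 5


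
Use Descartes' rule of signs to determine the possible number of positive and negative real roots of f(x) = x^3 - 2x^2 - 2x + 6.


Descartes' rule of signs:

For positive roots, count sign changes in f(x) = x^3 - 2x^2 - 2x + 6:
Signs of coefficients: +, -, -, +
Number of sign changes: 2
Possible positive real roots: 2, 0

For negative roots, examine f(-x) = -x^3 - 2x^2 + 2x + 6:
Signs of coefficients: -, -, +, +
Number of sign changes: 1
Possible negative real roots: 1

Positive roots: 2 or 0; Negative roots: 1


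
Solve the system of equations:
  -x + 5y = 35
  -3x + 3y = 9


Using Cramer's rule:
Determinant D = (-1)(3) - (-3)(5) = -3 + 15 = 12
Dx = (35)(3) - (9)(5) = 105 - 45 = 60
Dy = (-1)(9) - (-3)(35) = -9 + 105 = 96
x = Dx/D = 60/12 = 5
y = Dy/D = 96/12 = 8

x = 5, y = 8


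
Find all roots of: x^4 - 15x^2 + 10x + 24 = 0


Let p(x) = x^4 - 15x^2 + 10x + 24. By the rational root theorem (leading coefficient 1), any rational root is an integer divisor of 24: try ±1, ±2, ... in turn.
Test x = 1: value = 20 ≠ 0.
Test x = -1: value = 0 ✓, so (x + 1) is a factor.
Synthetic division by (x + 1): bring down 1; 1(-1) + 0 = -1; (-1)(-1) - 15 = -14; (-14)(-1) + 10 = 24; 24(-1) + 24 = 0 → quotient x^3 - x^2 - 14x + 24, remainder 0.
Continue with the quotient x^3 - x^2 - 14x + 24 (candidates must divide 24; re-test x = -1 first in case it repeats).
Test x = -1: value = 36 ≠ 0.
Test x = 2: value = 0 ✓, so (x - 2) is a factor.
Synthetic division by (x - 2): bring down 1; 1(2) - 1 = 1; 1(2) - 14 = -12; (-12)(2) + 24 = 0 → quotient x^2 + x - 12, remainder 0.
Solve the quadratic x^2 + x - 12 = 0: discriminant = 1^2 - 4(1)(-12) = 1 + 48 = 49.
sqrt(49) = 7, so x = (-1 ± 7)/2: x = 3 or x = -4.
Collecting all roots found:

x = -4, x = -1, x = 2, x = 3


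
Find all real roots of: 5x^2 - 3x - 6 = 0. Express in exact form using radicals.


Using the quadratic formula: x = (-b ± sqrt(b^2 - 4ac)) / (2a)
Here a = 5, b = -3, c = -6
Discriminant = b^2 - 4ac = (-3)^2 - 4(5)(-6) = 9 + 120 = 129
Since discriminant = 129 > 0, there are two real roots.
x = (3 ± sqrt(129)) / 10
Numerically: x ≈ 1.4358 or x ≈ -0.8358

x = (3 + sqrt(129)) / 10 or x = (3 - sqrt(129)) / 10


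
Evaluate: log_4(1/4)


We need the exponent such that 4^? = 1/4
4^(-1) = 1/4^1 = 1/4
Therefore log_4(1/4) = -1

-1


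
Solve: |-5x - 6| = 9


An absolute value equation |expr| = 9 gives two cases:
Case 1: -5x - 6 = 9
  -5x = 15, so x = -3
Case 2: -5x - 6 = -9
  -5x = -3, so x = 3/5

x = -3, x = 3/5


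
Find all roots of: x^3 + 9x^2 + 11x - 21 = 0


Let p(x) = x^3 + 9x^2 + 11x - 21. By the rational root theorem (leading coefficient 1), any rational root is an integer divisor of 21: try ±1, ±2, ... in turn.
Test x = 1: value = 0 ✓, so (x - 1) is a factor.
Synthetic division by (x - 1): bring down 1; 1(1) + 9 = 10; 10(1) + 11 = 21; 21(1) - 21 = 0 → quotient x^2 + 10x + 21, remainder 0.
Solve the quadratic x^2 + 10x + 21 = 0: discriminant = 10^2 - 4(1)(21) = 100 - 84 = 16.
sqrt(16) = 4, so x = (-10 ± 4)/2: x = -3 or x = -7.
Collecting all roots found:

x = -7, x = -3, x = 1


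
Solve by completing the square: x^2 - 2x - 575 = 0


Start: x^2 - 2x - 575 = 0
Move constant: x^2 - 2x = 575
Half of -2 is -1, squared is 1
Add 1 to both sides: x^2 - 2x + 1 = 576
(x - 1)^2 = 576
x - 1 = ±24
x = 1 + 24 = 25 or x = 1 - 24 = -23

x = -23, x = 25


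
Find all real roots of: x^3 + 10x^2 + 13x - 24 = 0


Let p(x) = x^3 + 10x^2 + 13x - 24. By the rational root theorem (leading coefficient 1), any rational root is an integer divisor of 24: try ±1, ±2, ... in turn.
Test x = 1: value = 0 ✓, so (x - 1) is a factor.
Synthetic division by (x - 1): bring down 1; 1(1) + 10 = 11; 11(1) + 13 = 24; 24(1) - 24 = 0 → quotient x^2 + 11x + 24, remainder 0.
Solve the quadratic x^2 + 11x + 24 = 0: discriminant = 11^2 - 4(1)(24) = 121 - 96 = 25.
sqrt(25) = 5, so x = (-11 ± 5)/2: x = -3 or x = -8.

x = -8, x = -3, x = 1


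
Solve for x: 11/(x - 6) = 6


Multiply both sides by (x - 6): 11 = 6(x - 6)
Distribute: 11 = 6x - 36
6x = 11 + 36 = 47
x = 47/6

x = 47/6


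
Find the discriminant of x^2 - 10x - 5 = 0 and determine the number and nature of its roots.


For ax^2 + bx + c = 0, discriminant D = b^2 - 4ac
Here a = 1, b = -10, c = -5
D = (-10)^2 - 4(1)(-5) = 100 + 20 = 120

D = 120 > 0 but not a perfect square
The equation has 2 distinct real irrational roots.

Discriminant = 120, 2 distinct real irrational roots


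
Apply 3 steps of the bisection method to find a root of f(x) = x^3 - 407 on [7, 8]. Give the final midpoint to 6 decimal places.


f(x) = x^3 - 407
f(7) = -64 < 0
f(8) = 105 > 0

Step 1: midpoint = (7.000000 + 8.000000)/2 = 7.500000
  f(7.500000) = 14.875000
  f(mid) > 0, so root is in [7.000000, 7.500000]

Step 2: midpoint = (7.000000 + 7.500000)/2 = 7.250000
  f(7.250000) = -25.921875
  f(mid) < 0, so root is in [7.250000, 7.500000]

Step 3: midpoint = (7.250000 + 7.500000)/2 = 7.375000
  f(7.375000) = -5.869141
  f(mid) < 0, so root is in [7.375000, 7.500000]

midpoint = 7.375000


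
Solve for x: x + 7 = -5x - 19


Starting with: x + 7 = -5x - 19
Move all x terms to left: (1 + 5)x = -19 - 7
Simplify: 6x = -26
Divide both sides by 6: x = -13/3

x = -13/3


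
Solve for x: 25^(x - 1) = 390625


Express both sides with the same base.
390625 = 25^4
Since the bases match, equate exponents: x - 1 = 4
So x = 4 - (-1) = 5

x = 5


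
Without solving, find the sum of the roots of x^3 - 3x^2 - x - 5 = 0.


By Vieta's formulas for x^3 + bx^2 + cx + d = 0:
  r1 + r2 + r3 = -b/a = 3
  r1*r2 + r1*r3 + r2*r3 = c/a = -1
  r1*r2*r3 = -d/a = 5


Sum = 3


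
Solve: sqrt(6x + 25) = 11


Square both sides: 6x + 25 = 11^2 = 121
6x = 121 - 25 = 96
x = 16
Check: sqrt(6*16 + 25) = sqrt(121) = 11 ✓

x = 16


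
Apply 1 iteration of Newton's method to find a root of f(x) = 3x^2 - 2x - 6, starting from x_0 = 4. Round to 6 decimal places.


Newton's method: x_(n+1) = x_n - f(x_n)/f'(x_n)
f(x) = 3x^2 - 2x - 6
f'(x) = 6x - 2

Iteration 1:
  f(4.000000) = 34.000000
  f'(4.000000) = 22.000000
  x_1 = 4.000000 - (34.000000)/(22.000000) = 2.454545

x_1 = 2.454545


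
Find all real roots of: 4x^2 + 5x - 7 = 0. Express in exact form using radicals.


Using the quadratic formula: x = (-b ± sqrt(b^2 - 4ac)) / (2a)
Here a = 4, b = 5, c = -7
Discriminant = b^2 - 4ac = 5^2 - 4(4)(-7) = 25 + 112 = 137
Since discriminant = 137 > 0, there are two real roots.
x = (-5 ± sqrt(137)) / 8
Numerically: x ≈ 0.8381 or x ≈ -2.0881

x = (-5 + sqrt(137)) / 8 or x = (-5 - sqrt(137)) / 8


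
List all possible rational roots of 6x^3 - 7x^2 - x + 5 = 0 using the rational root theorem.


Rational root theorem: possible roots are ±p/q where:
  p divides the constant term (5): p ∈ {1, 5}
  q divides the leading coefficient (6): q ∈ {1, 2, 3, 6}

All possible rational roots: -5, -5/2, -5/3, -1, -5/6, -1/2, -1/3, -1/6, 1/6, 1/3, 1/2, 5/6, 1, 5/3, 5/2, 5

-5, -5/2, -5/3, -1, -5/6, -1/2, -1/3, -1/6, 1/6, 1/3, 1/2, 5/6, 1, 5/3, 5/2, 5


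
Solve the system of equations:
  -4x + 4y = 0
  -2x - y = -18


Using Cramer's rule:
Determinant D = (-4)(-1) - (-2)(4) = 4 + 8 = 12
Dx = (0)(-1) - (-18)(4) = 0 + 72 = 72
Dy = (-4)(-18) - (-2)(0) = 72 - 0 = 72
x = Dx/D = 72/12 = 6
y = Dy/D = 72/12 = 6

x = 6, y = 6


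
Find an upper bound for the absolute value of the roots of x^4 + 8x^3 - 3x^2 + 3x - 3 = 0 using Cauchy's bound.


Cauchy's bound: all roots r satisfy |r| <= 1 + max(|a_i/a_n|) for i = 0,...,n-1
where a_n is the leading coefficient.

Coefficients: [1, 8, -3, 3, -3]
Leading coefficient a_n = 1
Ratios |a_i/a_n|: 8, 3, 3, 3
Maximum ratio: 8
Cauchy's bound: |r| <= 1 + 8 = 9

Upper bound = 9


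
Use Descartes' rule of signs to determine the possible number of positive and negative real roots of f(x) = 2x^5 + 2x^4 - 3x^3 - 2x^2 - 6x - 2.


Descartes' rule of signs:

For positive roots, count sign changes in f(x) = 2x^5 + 2x^4 - 3x^3 - 2x^2 - 6x - 2:
Signs of coefficients: +, +, -, -, -, -
Number of sign changes: 1
Possible positive real roots: 1

For negative roots, examine f(-x) = -2x^5 + 2x^4 + 3x^3 - 2x^2 + 6x - 2:
Signs of coefficients: -, +, +, -, +, -
Number of sign changes: 4
Possible negative real roots: 4, 2, 0

Positive roots: 1; Negative roots: 4 or 2 or 0


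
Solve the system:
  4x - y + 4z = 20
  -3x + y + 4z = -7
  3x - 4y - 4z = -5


Using Cramer's rule. Expand each determinant along the first row.
D  = 4*[1*(-4) - 4*(-4)] - (-1)*[(-3)*(-4) - 4*3] + 4*[(-3)*(-4) - 1*3]
  = 4*(12) - (-1)*(0) + 4*(9) = 84
Dx = 20*[1*(-4) - 4*(-4)] - (-1)*[(-7)*(-4) - 4*(-5)] + 4*[(-7)*(-4) - 1*(-5)]
  = 20*(12) - (-1)*(48) + 4*(33) = 420
Dy = 4*[(-7)*(-4) - 4*(-5)] - 20*[(-3)*(-4) - 4*3] + 4*[(-3)*(-5) - (-7)*3]
  = 4*(48) - 20*(0) + 4*(36) = 336
Dz = 4*[1*(-5) - (-7)*(-4)] - (-1)*[(-3)*(-5) - (-7)*3] + 20*[(-3)*(-4) - 1*3]
  = 4*(-33) - (-1)*(36) + 20*(9) = 84
x = Dx/D = 420/84 = 5, y = Dy/D = 336/84 = 4, z = Dz/D = 84/84 = 1
Check eq1: (4)(5) + (-1)(4) + (4)(1) = 20 = 20 ✓
Check eq2: (-3)(5) + (1)(4) + (4)(1) = -7 = -7 ✓
Check eq3: (3)(5) + (-4)(4) + (-4)(1) = -5 = -5 ✓

x = 5, y = 4, z = 1


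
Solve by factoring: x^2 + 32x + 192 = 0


We need two numbers that multiply to 192 and add to 32.
Those numbers are 8 and 24 (since 8 * 24 = 192 and 8 + 24 = 32).
So x^2 + 32x + 192 = (x + 8)(x + 24) = 0
Setting each factor to zero: x = -8 or x = -24

x = -24, x = -8


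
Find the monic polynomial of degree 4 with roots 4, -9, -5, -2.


A monic polynomial with roots 4, -9, -5, -2 is:
p(x) = (x - 4)(x + 9)(x + 5)(x + 2)
After multiplying by (x - 4): x - 4
After multiplying by (x + 9): x^2 + 5x - 36
After multiplying by (x + 5): x^3 + 10x^2 - 11x - 180
After multiplying by (x + 2): x^4 + 12x^3 + 9x^2 - 202x - 360

x^4 + 12x^3 + 9x^2 - 202x - 360


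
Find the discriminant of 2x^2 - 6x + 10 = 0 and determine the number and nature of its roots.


For ax^2 + bx + c = 0, discriminant D = b^2 - 4ac
Here a = 2, b = -6, c = 10
D = (-6)^2 - 4(2)(10) = 36 - 80 = -44

D = -44 < 0
The equation has no real roots (2 complex conjugate roots).

Discriminant = -44, no real roots (2 complex conjugate roots)


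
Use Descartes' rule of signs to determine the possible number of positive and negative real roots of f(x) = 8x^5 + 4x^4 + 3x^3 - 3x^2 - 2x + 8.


Descartes' rule of signs:

For positive roots, count sign changes in f(x) = 8x^5 + 4x^4 + 3x^3 - 3x^2 - 2x + 8:
Signs of coefficients: +, +, +, -, -, +
Number of sign changes: 2
Possible positive real roots: 2, 0

For negative roots, examine f(-x) = -8x^5 + 4x^4 - 3x^3 - 3x^2 + 2x + 8:
Signs of coefficients: -, +, -, -, +, +
Number of sign changes: 3
Possible negative real roots: 3, 1

Positive roots: 2 or 0; Negative roots: 3 or 1


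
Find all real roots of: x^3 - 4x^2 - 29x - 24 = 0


Let p(x) = x^3 - 4x^2 - 29x - 24. By the rational root theorem (leading coefficient 1), any rational root is an integer divisor of 24: try ±1, ±2, ... in turn.
Test x = 1: value = -56 ≠ 0.
Test x = -1: value = 0 ✓, so (x + 1) is a factor.
Synthetic division by (x + 1): bring down 1; 1(-1) - 4 = -5; (-5)(-1) - 29 = -24; (-24)(-1) - 24 = 0 → quotient x^2 - 5x - 24, remainder 0.
Solve the quadratic x^2 - 5x - 24 = 0: discriminant = (-5)^2 - 4(1)(-24) = 25 + 96 = 121.
sqrt(121) = 11, so x = (5 ± 11)/2: x = 8 or x = -3.

x = -3, x = -1, x = 8


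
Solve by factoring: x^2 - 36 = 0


We need two numbers that multiply to -36 and add to 0.
Those numbers are -6 and 6 (since (-6) * 6 = -36 and (-6) + 6 = 0).
So x^2 - 36 = (x - 6)(x + 6) = 0
Setting each factor to zero: x = 6 or x = -6

x = -6, x = 6


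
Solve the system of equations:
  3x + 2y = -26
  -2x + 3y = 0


Using Cramer's rule:
Determinant D = (3)(3) - (-2)(2) = 9 + 4 = 13
Dx = (-26)(3) - (0)(2) = -78 - 0 = -78
Dy = (3)(0) - (-2)(-26) = 0 - 52 = -52
x = Dx/D = -78/13 = -6
y = Dy/D = -52/13 = -4

x = -6, y = -4


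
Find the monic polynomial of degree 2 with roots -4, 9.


A monic polynomial with roots -4, 9 is:
p(x) = (x + 4)(x - 9)
After multiplying by (x + 4): x + 4
After multiplying by (x - 9): x^2 - 5x - 36

x^2 - 5x - 36


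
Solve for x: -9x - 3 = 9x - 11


Starting with: -9x - 3 = 9x - 11
Move all x terms to left: (-9 - 9)x = -11 + 3
Simplify: -18x = -8
Divide both sides by -18: x = 4/9

x = 4/9


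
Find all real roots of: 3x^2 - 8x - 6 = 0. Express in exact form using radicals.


Using the quadratic formula: x = (-b ± sqrt(b^2 - 4ac)) / (2a)
Here a = 3, b = -8, c = -6
Discriminant = b^2 - 4ac = (-8)^2 - 4(3)(-6) = 64 + 72 = 136
Since discriminant = 136 > 0, there are two real roots.
x = (8 ± 2*sqrt(34)) / 6
Simplifying: x = (4 ± sqrt(34)) / 3
Numerically: x ≈ 3.2770 or x ≈ -0.6103

x = (4 + sqrt(34)) / 3 or x = (4 - sqrt(34)) / 3


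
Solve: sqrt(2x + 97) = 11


Square both sides: 2x + 97 = 11^2 = 121
2x = 121 - 97 = 24
x = 12
Check: sqrt(2*12 + 97) = sqrt(121) = 11 ✓

x = 12


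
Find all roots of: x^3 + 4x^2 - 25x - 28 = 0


Let p(x) = x^3 + 4x^2 - 25x - 28. By the rational root theorem (leading coefficient 1), any rational root is an integer divisor of 28: try ±1, ±2, ... in turn.
Test x = 1: value = -48 ≠ 0.
Test x = -1: value = 0 ✓, so (x + 1) is a factor.
Synthetic division by (x + 1): bring down 1; 1(-1) + 4 = 3; 3(-1) - 25 = -28; (-28)(-1) - 28 = 0 → quotient x^2 + 3x - 28, remainder 0.
Solve the quadratic x^2 + 3x - 28 = 0: discriminant = 3^2 - 4(1)(-28) = 9 + 112 = 121.
sqrt(121) = 11, so x = (-3 ± 11)/2: x = 4 or x = -7.
Collecting all roots found:

x = -7, x = -1, x = 4


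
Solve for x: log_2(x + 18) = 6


Convert to exponential form: x + 18 = 2^6 = 64
x = 64 - 18 = 46
Check: log_2(46 + 18) = log_2(64) = log_2(64) = 6 ✓

x = 46


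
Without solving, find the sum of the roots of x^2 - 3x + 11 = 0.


By Vieta's formulas for ax^2 + bx + c = 0:
  Sum of roots = -b/a
  Product of roots = c/a

Here a = 1, b = -3, c = 11
Sum = -(-3)/1 = 3
Product = 11/1 = 11

Sum = 3


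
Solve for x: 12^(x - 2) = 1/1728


Express both sides with the same base.
1/1728 = 12^(-3)
Since the bases match, equate exponents: x - 2 = -3
So x = -3 - (-2) = -1

x = -1


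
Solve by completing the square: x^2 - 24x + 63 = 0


Start: x^2 - 24x + 63 = 0
Move constant: x^2 - 24x = -63
Half of -24 is -12, squared is 144
Add 144 to both sides: x^2 - 24x + 144 = 81
(x - 12)^2 = 81
x - 12 = ±9
x = 12 + 9 = 21 or x = 12 - 9 = 3

x = 3, x = 21


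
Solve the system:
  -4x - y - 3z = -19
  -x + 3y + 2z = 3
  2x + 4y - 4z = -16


Using Cramer's rule. Expand each determinant along the first row.
D  = (-4)*[3*(-4) - 2*4] - (-1)*[(-1)*(-4) - 2*2] + (-3)*[(-1)*4 - 3*2]
  = (-4)*(-20) - (-1)*(0) + (-3)*(-10) = 110
Dx = (-19)*[3*(-4) - 2*4] - (-1)*[3*(-4) - 2*(-16)] + (-3)*[3*4 - 3*(-16)]
  = (-19)*(-20) - (-1)*(20) + (-3)*(60) = 220
Dy = (-4)*[3*(-4) - 2*(-16)] - (-19)*[(-1)*(-4) - 2*2] + (-3)*[(-1)*(-16) - 3*2]
  = (-4)*(20) - (-19)*(0) + (-3)*(10) = -110
Dz = (-4)*[3*(-16) - 3*4] - (-1)*[(-1)*(-16) - 3*2] + (-19)*[(-1)*4 - 3*2]
  = (-4)*(-60) - (-1)*(10) + (-19)*(-10) = 440
x = Dx/D = 220/110 = 2, y = Dy/D = -110/110 = -1, z = Dz/D = 440/110 = 4
Check eq1: (-4)(2) + (-1)(-1) + (-3)(4) = -19 = -19 ✓
Check eq2: (-1)(2) + (3)(-1) + (2)(4) = 3 = 3 ✓
Check eq3: (2)(2) + (4)(-1) + (-4)(4) = -16 = -16 ✓

x = 2, y = -1, z = 4


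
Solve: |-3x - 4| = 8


An absolute value equation |expr| = 8 gives two cases:
Case 1: -3x - 4 = 8
  -3x = 12, so x = -4
Case 2: -3x - 4 = -8
  -3x = -4, so x = 4/3

x = -4, x = 4/3


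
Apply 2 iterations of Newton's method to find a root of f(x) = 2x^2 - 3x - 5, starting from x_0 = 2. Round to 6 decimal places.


Newton's method: x_(n+1) = x_n - f(x_n)/f'(x_n)
f(x) = 2x^2 - 3x - 5
f'(x) = 4x - 3

Iteration 1:
  f(2.000000) = -3.000000
  f'(2.000000) = 5.000000
  x_1 = 2.000000 - (-3.000000)/(5.000000) = 2.600000

Iteration 2:
  f(2.600000) = 0.720000
  f'(2.600000) = 7.400000
  x_2 = 2.600000 - (0.720000)/(7.400000) = 2.502703

x_2 = 2.502703


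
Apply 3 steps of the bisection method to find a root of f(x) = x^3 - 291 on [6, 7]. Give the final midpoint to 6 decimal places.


f(x) = x^3 - 291
f(6) = -75 < 0
f(7) = 52 > 0

Step 1: midpoint = (6.000000 + 7.000000)/2 = 6.500000
  f(6.500000) = -16.375000
  f(mid) < 0, so root is in [6.500000, 7.000000]

Step 2: midpoint = (6.500000 + 7.000000)/2 = 6.750000
  f(6.750000) = 16.546875
  f(mid) > 0, so root is in [6.500000, 6.750000]

Step 3: midpoint = (6.500000 + 6.750000)/2 = 6.625000
  f(6.625000) = -0.224609
  f(mid) < 0, so root is in [6.625000, 6.750000]

midpoint = 6.625000


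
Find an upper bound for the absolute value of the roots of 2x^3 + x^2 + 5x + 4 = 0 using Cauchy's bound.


Cauchy's bound: all roots r satisfy |r| <= 1 + max(|a_i/a_n|) for i = 0,...,n-1
where a_n is the leading coefficient.

Coefficients: [2, 1, 5, 4]
Leading coefficient a_n = 2
Ratios |a_i/a_n|: 1/2, 5/2, 2
Maximum ratio: 5/2
Cauchy's bound: |r| <= 1 + 5/2 = 7/2

Upper bound = 7/2


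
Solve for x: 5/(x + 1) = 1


Multiply both sides by (x + 1): 5 = 1(x + 1)
Distribute: 5 = x + 1
x = 5 - 1 = 4
x = 4

x = 4


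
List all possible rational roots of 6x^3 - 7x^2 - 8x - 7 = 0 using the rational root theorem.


Rational root theorem: possible roots are ±p/q where:
  p divides the constant term (-7): p ∈ {1, 7}
  q divides the leading coefficient (6): q ∈ {1, 2, 3, 6}

All possible rational roots: -7, -7/2, -7/3, -7/6, -1, -1/2, -1/3, -1/6, 1/6, 1/3, 1/2, 1, 7/6, 7/3, 7/2, 7

-7, -7/2, -7/3, -7/6, -1, -1/2, -1/3, -1/6, 1/6, 1/3, 1/2, 1, 7/6, 7/3, 7/2, 7


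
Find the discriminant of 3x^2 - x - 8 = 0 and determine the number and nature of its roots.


For ax^2 + bx + c = 0, discriminant D = b^2 - 4ac
Here a = 3, b = -1, c = -8
D = (-1)^2 - 4(3)(-8) = 1 + 96 = 97

D = 97 > 0 but not a perfect square
The equation has 2 distinct real irrational roots.

Discriminant = 97, 2 distinct real irrational roots


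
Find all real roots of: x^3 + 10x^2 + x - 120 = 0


Let p(x) = x^3 + 10x^2 + x - 120. By the rational root theorem (leading coefficient 1), any rational root is an integer divisor of 120: try ±1, ±2, ... in turn.
Test x = 1: value = -108 ≠ 0.
Test x = -1: value = -112 ≠ 0.
Test x = 2: value = -70 ≠ 0.
Test x = -2: value = -90 ≠ 0.
Test x = 3: value = 0 ✓, so (x - 3) is a factor.
Synthetic division by (x - 3): bring down 1; 1(3) + 10 = 13; 13(3) + 1 = 40; 40(3) - 120 = 0 → quotient x^2 + 13x + 40, remainder 0.
Solve the quadratic x^2 + 13x + 40 = 0: discriminant = 13^2 - 4(1)(40) = 169 - 160 = 9.
sqrt(9) = 3, so x = (-13 ± 3)/2: x = -5 or x = -8.

x = -8, x = -5, x = 3


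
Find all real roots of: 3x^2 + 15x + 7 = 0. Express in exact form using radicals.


Using the quadratic formula: x = (-b ± sqrt(b^2 - 4ac)) / (2a)
Here a = 3, b = 15, c = 7
Discriminant = b^2 - 4ac = 15^2 - 4(3)(7) = 225 - 84 = 141
Since discriminant = 141 > 0, there are two real roots.
x = (-15 ± sqrt(141)) / 6
Numerically: x ≈ -0.5209 or x ≈ -4.4791

x = (-15 + sqrt(141)) / 6 or x = (-15 - sqrt(141)) / 6


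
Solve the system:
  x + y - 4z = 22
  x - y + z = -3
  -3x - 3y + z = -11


Using Cramer's rule. Expand each determinant along the first row.
D  = 1*[(-1)*1 - 1*(-3)] - 1*[1*1 - 1*(-3)] + (-4)*[1*(-3) - (-1)*(-3)]
  = 1*(2) - 1*(4) + (-4)*(-6) = 22
Dx = 22*[(-1)*1 - 1*(-3)] - 1*[(-3)*1 - 1*(-11)] + (-4)*[(-3)*(-3) - (-1)*(-11)]
  = 22*(2) - 1*(8) + (-4)*(-2) = 44
Dy = 1*[(-3)*1 - 1*(-11)] - 22*[1*1 - 1*(-3)] + (-4)*[1*(-11) - (-3)*(-3)]
  = 1*(8) - 22*(4) + (-4)*(-20) = 0
Dz = 1*[(-1)*(-11) - (-3)*(-3)] - 1*[1*(-11) - (-3)*(-3)] + 22*[1*(-3) - (-1)*(-3)]
  = 1*(2) - 1*(-20) + 22*(-6) = -110
x = Dx/D = 44/22 = 2, y = Dy/D = 0/22 = 0, z = Dz/D = -110/22 = -5
Check eq1: (1)(2) + (1)(0) + (-4)(-5) = 22 = 22 ✓
Check eq2: (1)(2) + (-1)(0) + (1)(-5) = -3 = -3 ✓
Check eq3: (-3)(2) + (-3)(0) + (1)(-5) = -11 = -11 ✓

x = 2, y = 0, z = -5


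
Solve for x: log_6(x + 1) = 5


Convert to exponential form: x + 1 = 6^5 = 7776
x = 7776 - 1 = 7775
Check: log_6(7775 + 1) = log_6(7776) = log_6(7776) = 5 ✓

x = 7775


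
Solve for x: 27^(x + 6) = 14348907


Express both sides with the same base.
14348907 = 27^5
Since the bases match, equate exponents: x + 6 = 5
So x = 5 - (6) = -1

x = -1


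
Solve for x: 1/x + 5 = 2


Subtract 5 from both sides: 1/x = -3
Multiply both sides by x: 1 = -3 * x
Divide by -3: x = -1/3

x = -1/3


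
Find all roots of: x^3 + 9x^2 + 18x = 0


The constant term is 0, so x = 0 is a root. Factor out x:
  x^2 + 9x + 18 = 0
Solve the quadratic x^2 + 9x + 18 = 0: discriminant = 9^2 - 4(1)(18) = 81 - 72 = 9.
sqrt(9) = 3, so x = (-9 ± 3)/2: x = -3 or x = -6.
Collecting all roots found:

x = -6, x = -3, x = 0


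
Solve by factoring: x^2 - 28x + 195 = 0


We need two numbers that multiply to 195 and add to -28.
Those numbers are -13 and -15 (since (-13) * (-15) = 195 and (-13) + (-15) = -28).
So x^2 - 28x + 195 = (x - 13)(x - 15) = 0
Setting each factor to zero: x = 13 or x = 15

x = 13, x = 15


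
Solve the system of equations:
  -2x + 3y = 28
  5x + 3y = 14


Using Cramer's rule:
Determinant D = (-2)(3) - (5)(3) = -6 - 15 = -21
Dx = (28)(3) - (14)(3) = 84 - 42 = 42
Dy = (-2)(14) - (5)(28) = -28 - 140 = -168
x = Dx/D = 42/-21 = -2
y = Dy/D = -168/-21 = 8

x = -2, y = 8


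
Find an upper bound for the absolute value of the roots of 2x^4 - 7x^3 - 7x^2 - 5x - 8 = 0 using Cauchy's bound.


Cauchy's bound: all roots r satisfy |r| <= 1 + max(|a_i/a_n|) for i = 0,...,n-1
where a_n is the leading coefficient.

Coefficients: [2, -7, -7, -5, -8]
Leading coefficient a_n = 2
Ratios |a_i/a_n|: 7/2, 7/2, 5/2, 4
Maximum ratio: 4
Cauchy's bound: |r| <= 1 + 4 = 5

Upper bound = 5


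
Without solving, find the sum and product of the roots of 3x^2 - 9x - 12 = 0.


By Vieta's formulas for ax^2 + bx + c = 0:
  Sum of roots = -b/a
  Product of roots = c/a

Here a = 3, b = -9, c = -12
Sum = -(-9)/3 = 3
Product = -12/3 = -4

Sum = 3, Product = -4


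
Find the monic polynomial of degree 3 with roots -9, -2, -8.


A monic polynomial with roots -9, -2, -8 is:
p(x) = (x + 9)(x + 2)(x + 8)
After multiplying by (x + 9): x + 9
After multiplying by (x + 2): x^2 + 11x + 18
After multiplying by (x + 8): x^3 + 19x^2 + 106x + 144

x^3 + 19x^2 + 106x + 144


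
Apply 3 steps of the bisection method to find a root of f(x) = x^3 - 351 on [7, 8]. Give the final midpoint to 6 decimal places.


f(x) = x^3 - 351
f(7) = -8 < 0
f(8) = 161 > 0

Step 1: midpoint = (7.000000 + 8.000000)/2 = 7.500000
  f(7.500000) = 70.875000
  f(mid) > 0, so root is in [7.000000, 7.500000]

Step 2: midpoint = (7.000000 + 7.500000)/2 = 7.250000
  f(7.250000) = 30.078125
  f(mid) > 0, so root is in [7.000000, 7.250000]

Step 3: midpoint = (7.000000 + 7.250000)/2 = 7.125000
  f(7.125000) = 10.705078
  f(mid) > 0, so root is in [7.000000, 7.125000]

midpoint = 7.125000


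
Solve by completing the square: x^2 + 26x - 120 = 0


Start: x^2 + 26x - 120 = 0
Move constant: x^2 + 26x = 120
Half of 26 is 13, squared is 169
Add 169 to both sides: x^2 + 26x + 169 = 289
(x + 13)^2 = 289
x + 13 = ±17
x = -13 + 17 = 4 or x = -13 - 17 = -30

x = -30, x = 4


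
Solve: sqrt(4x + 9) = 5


Square both sides: 4x + 9 = 5^2 = 25
4x = 25 - 9 = 16
x = 4
Check: sqrt(4*4 + 9) = sqrt(25) = 5 ✓

x = 4


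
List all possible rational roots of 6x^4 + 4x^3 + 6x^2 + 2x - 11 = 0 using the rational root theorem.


Rational root theorem: possible roots are ±p/q where:
  p divides the constant term (-11): p ∈ {1, 11}
  q divides the leading coefficient (6): q ∈ {1, 2, 3, 6}

All possible rational roots: -11, -11/2, -11/3, -11/6, -1, -1/2, -1/3, -1/6, 1/6, 1/3, 1/2, 1, 11/6, 11/3, 11/2, 11

-11, -11/2, -11/3, -11/6, -1, -1/2, -1/3, -1/6, 1/6, 1/3, 1/2, 1, 11/6, 11/3, 11/2, 11


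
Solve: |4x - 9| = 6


An absolute value equation |expr| = 6 gives two cases:
Case 1: 4x - 9 = 6
  4x = 15, so x = 15/4
Case 2: 4x - 9 = -6
  4x = 3, so x = 3/4

x = 3/4, x = 15/4


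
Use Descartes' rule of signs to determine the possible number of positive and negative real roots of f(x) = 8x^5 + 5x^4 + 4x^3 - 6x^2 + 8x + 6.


Descartes' rule of signs:

For positive roots, count sign changes in f(x) = 8x^5 + 5x^4 + 4x^3 - 6x^2 + 8x + 6:
Signs of coefficients: +, +, +, -, +, +
Number of sign changes: 2
Possible positive real roots: 2, 0

For negative roots, examine f(-x) = -8x^5 + 5x^4 - 4x^3 - 6x^2 - 8x + 6:
Signs of coefficients: -, +, -, -, -, +
Number of sign changes: 3
Possible negative real roots: 3, 1

Positive roots: 2 or 0; Negative roots: 3 or 1


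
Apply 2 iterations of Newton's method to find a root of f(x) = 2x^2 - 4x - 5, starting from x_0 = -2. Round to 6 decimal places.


Newton's method: x_(n+1) = x_n - f(x_n)/f'(x_n)
f(x) = 2x^2 - 4x - 5
f'(x) = 4x - 4

Iteration 1:
  f(-2.000000) = 11.000000
  f'(-2.000000) = -12.000000
  x_1 = -2.000000 - (11.000000)/(-12.000000) = -1.083333

Iteration 2:
  f(-1.083333) = 1.680556
  f'(-1.083333) = -8.333333
  x_2 = -1.083333 - (1.680556)/(-8.333333) = -0.881667

x_2 = -0.881667


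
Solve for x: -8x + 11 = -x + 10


Starting with: -8x + 11 = -x + 10
Move all x terms to left: (-8 + 1)x = 10 - 11
Simplify: -7x = -1
Divide both sides by -7: x = 1/7

x = 1/7


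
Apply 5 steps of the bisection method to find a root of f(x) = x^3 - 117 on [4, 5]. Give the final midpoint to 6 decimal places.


f(x) = x^3 - 117
f(4) = -53 < 0
f(5) = 8 > 0

Step 1: midpoint = (4.000000 + 5.000000)/2 = 4.500000
  f(4.500000) = -25.875000
  f(mid) < 0, so root is in [4.500000, 5.000000]

Step 2: midpoint = (4.500000 + 5.000000)/2 = 4.750000
  f(4.750000) = -9.828125
  f(mid) < 0, so root is in [4.750000, 5.000000]

Step 3: midpoint = (4.750000 + 5.000000)/2 = 4.875000
  f(4.875000) = -1.142578
  f(mid) < 0, so root is in [4.875000, 5.000000]

Step 4: midpoint = (4.875000 + 5.000000)/2 = 4.937500
  f(4.937500) = 3.370850
  f(mid) > 0, so root is in [4.875000, 4.937500]

Step 5: midpoint = (4.875000 + 4.937500)/2 = 4.906250
  f(4.906250) = 1.099762
  f(mid) > 0, so root is in [4.875000, 4.906250]

midpoint = 4.906250
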